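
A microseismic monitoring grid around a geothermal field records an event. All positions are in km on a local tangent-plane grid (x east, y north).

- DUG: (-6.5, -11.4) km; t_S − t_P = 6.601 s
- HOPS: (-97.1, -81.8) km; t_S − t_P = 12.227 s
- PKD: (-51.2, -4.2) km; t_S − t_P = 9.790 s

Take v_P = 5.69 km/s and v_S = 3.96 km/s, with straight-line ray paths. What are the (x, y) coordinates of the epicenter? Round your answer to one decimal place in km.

Distance from S−P lag: d = Δt · v_P v_S / (v_P − v_S) = Δt · (5.69·3.96)/(5.69−3.96) ≈ 13.0245·Δt.
So d_DUG = 85.97, d_HOPS = 159.25, d_PKD = 127.51 km.
Circle about each station: (x + 6.5)² + (y + 11.4)² = 85.97²; (x + 97.1)² + (y + 81.8)² = 159.25²; (x + 51.2)² + (y + 4.2)² = 127.51².
Subtracting pairs of circle equations eliminates x²+y² and gives linear equations (the radical axes):
-181.2 x − 140.8 y = -2022.28
-89.4 x + 14.4 y = -6401.09
Solving the 2×2 system: x ≈ 61.2, y ≈ -64.4 km.

61.2 km east, -64.4 km north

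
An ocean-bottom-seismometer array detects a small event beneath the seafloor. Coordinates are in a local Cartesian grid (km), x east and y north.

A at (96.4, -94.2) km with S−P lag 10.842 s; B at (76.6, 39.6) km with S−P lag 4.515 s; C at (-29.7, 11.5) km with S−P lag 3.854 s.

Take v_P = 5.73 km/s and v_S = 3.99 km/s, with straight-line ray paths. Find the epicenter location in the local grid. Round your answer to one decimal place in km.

Distance from S−P lag: d = Δt · v_P v_S / (v_P − v_S) = Δt · (5.73·3.99)/(5.73−3.99) ≈ 13.1395·Δt.
So d_A = 142.46, d_B = 59.32, d_C = 50.64 km.
Circle about each station: (x − 96.4)² + (y + 94.2)² = 142.46²; (x − 76.6)² + (y − 39.6)² = 59.32²; (x + 29.7)² + (y − 11.5)² = 50.64².
Subtracting pairs of circle equations eliminates x²+y² and gives linear equations (the radical axes):
-39.6 x + 267.6 y = 6045.11
-252.2 x + 211.4 y = 578.18
Solving the 2×2 system: x ≈ 19.0, y ≈ 25.4 km.

(19.0, 25.4)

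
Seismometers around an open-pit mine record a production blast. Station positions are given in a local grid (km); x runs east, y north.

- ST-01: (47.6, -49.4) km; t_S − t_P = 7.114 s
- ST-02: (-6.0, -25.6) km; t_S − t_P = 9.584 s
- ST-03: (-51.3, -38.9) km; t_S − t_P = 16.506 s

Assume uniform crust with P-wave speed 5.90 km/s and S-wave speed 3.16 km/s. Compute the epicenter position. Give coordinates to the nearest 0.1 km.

Distance from S−P lag: d = Δt · v_P v_S / (v_P − v_S) = Δt · (5.90·3.16)/(5.90−3.16) ≈ 6.8044·Δt.
So d_ST-01 = 48.41, d_ST-02 = 65.21, d_ST-03 = 112.31 km.
Circle about each station: (x − 47.6)² + (y + 49.4)² = 48.41²; (x + 6.0)² + (y + 25.6)² = 65.21²; (x + 51.3)² + (y + 38.9)² = 112.31².
Subtracting pairs of circle equations eliminates x²+y² and gives linear equations (the radical axes):
-107.2 x + 47.6 y = -5923.58
-197.8 x + 21.0 y = -10831.23
Solving the 2×2 system: x ≈ 54.6, y ≈ -1.5 km.
Check against ST-01 (with the unrounded x, y): √((x − 47.6)²+(y + 49.4)²) = 48.43 ≈ 48.41 km. ✓

54.6 km east, -1.5 km north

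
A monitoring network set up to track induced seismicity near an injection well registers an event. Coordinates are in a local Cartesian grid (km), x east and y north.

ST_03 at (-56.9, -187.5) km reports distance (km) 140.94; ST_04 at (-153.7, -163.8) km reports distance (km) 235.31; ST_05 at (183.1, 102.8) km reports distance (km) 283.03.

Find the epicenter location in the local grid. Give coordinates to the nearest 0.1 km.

Circle about each station: (x + 56.9)² + (y + 187.5)² = 140.94²; (x + 153.7)² + (y + 163.8)² = 235.31²; (x − 183.1)² + (y − 102.8)² = 283.03².
Subtracting pairs of circle equations eliminates x²+y² and gives linear equations (the radical axes):
-193.6 x + 47.4 y = -23446.44
480.0 x + 580.6 y = -54542.31
Solving the 2×2 system: x ≈ 81.6, y ≈ -161.4 km.
Check against ST_03 (with the unrounded x, y): √((x + 56.9)²+(y + 187.5)²) = 140.93 ≈ 140.94 km. ✓

x ≈ 81.6 km, y ≈ -161.4 km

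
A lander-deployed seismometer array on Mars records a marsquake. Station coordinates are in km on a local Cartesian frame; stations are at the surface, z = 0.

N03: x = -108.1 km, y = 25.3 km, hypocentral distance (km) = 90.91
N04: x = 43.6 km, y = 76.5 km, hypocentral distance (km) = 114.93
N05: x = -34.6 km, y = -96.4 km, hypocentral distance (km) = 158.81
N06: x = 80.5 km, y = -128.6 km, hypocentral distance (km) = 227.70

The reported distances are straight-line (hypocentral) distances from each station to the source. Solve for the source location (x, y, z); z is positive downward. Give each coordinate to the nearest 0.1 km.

(-47.7, 48.4, 63.9)

Each station gives a sphere (x−x_i)² + (y−y_i)² + z² = d_i² (stations at z=0).
Subtracting the N03 sphere from N04 and N05: z² cancels, leaving linear equations in x and y:
303.4 x + 102.4 y = -9516.77
147.0 x − 243.4 y = -18791.57
Solving: x ≈ -47.701, y ≈ 48.396 km (keep extra digits for the depth step; rounded: -47.7, 48.4).
Then from the N03 sphere: z² = 90.91² − (x + 108.1)² − (y − 25.3)² with x = -47.701, y = 48.396, so z ≈ 63.900 ≈ 63.9 km.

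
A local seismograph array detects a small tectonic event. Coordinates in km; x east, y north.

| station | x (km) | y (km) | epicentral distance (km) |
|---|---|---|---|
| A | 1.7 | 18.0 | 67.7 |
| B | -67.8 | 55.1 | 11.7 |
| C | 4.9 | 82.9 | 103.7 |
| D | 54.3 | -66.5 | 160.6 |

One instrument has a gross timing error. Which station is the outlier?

Solve using three stations at a time. Using A, B, D (subtract circle equations pairwise → linear system) gives (x, y) ≈ (-59.6, 46.7).
Distances from that point to each station vs reported:
  A: calculated 67.7 vs reported 67.7 → residual 0.0 km
  B: calculated 11.7 vs reported 11.7 → residual 0.0 km
  C: calculated 74.0 vs reported 103.7 → residual 29.7 km
  D: calculated 160.6 vs reported 160.6 → residual 0.0 km
A, B, D are mutually consistent (residuals ≈ 0); C is off by 29.7 km.

C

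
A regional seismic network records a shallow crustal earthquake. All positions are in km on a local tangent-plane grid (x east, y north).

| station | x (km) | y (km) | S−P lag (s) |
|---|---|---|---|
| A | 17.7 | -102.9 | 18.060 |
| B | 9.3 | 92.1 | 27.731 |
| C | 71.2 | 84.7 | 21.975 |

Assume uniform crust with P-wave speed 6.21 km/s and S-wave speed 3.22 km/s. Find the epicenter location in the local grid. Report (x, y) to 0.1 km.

126.9 km east, -51.3 km north

Distance from S−P lag: d = Δt · v_P v_S / (v_P − v_S) = Δt · (6.21·3.22)/(6.21−3.22) ≈ 6.6877·Δt.
So d_A = 120.78, d_B = 185.46, d_C = 146.96 km.
Circle about each station: (x − 17.7)² + (y + 102.9)² = 120.78²; (x − 9.3)² + (y − 92.1)² = 185.46²; (x − 71.2)² + (y − 84.7)² = 146.96².
Subtracting pairs of circle equations eliminates x²+y² and gives linear equations (the radical axes):
-16.8 x + 390.0 y = -22140.40
107.0 x + 375.2 y = -5667.60
Solving the 2×2 system: x ≈ 126.9, y ≈ -51.3 km.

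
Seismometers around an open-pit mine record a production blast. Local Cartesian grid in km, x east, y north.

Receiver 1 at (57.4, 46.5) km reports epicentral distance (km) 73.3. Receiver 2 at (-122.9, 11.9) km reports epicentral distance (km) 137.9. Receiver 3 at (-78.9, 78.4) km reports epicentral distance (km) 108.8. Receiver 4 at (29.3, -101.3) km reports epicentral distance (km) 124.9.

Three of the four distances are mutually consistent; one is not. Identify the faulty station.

Receiver 1

Solve using three stations at a time. Using Receiver 2, Receiver 3, Receiver 4 (subtract circle equations pairwise → linear system) gives (x, y) ≈ (14.6, 22.7).
Distances from that point to each station vs reported:
  Receiver 1: calculated 49.0 vs reported 73.3 → residual 24.3 km
  Receiver 2: calculated 137.9 vs reported 137.9 → residual 0.0 km
  Receiver 3: calculated 108.8 vs reported 108.8 → residual 0.0 km
  Receiver 4: calculated 124.9 vs reported 124.9 → residual 0.0 km
Receiver 2, Receiver 3, Receiver 4 are mutually consistent (residuals ≈ 0); Receiver 1 is off by 24.3 km.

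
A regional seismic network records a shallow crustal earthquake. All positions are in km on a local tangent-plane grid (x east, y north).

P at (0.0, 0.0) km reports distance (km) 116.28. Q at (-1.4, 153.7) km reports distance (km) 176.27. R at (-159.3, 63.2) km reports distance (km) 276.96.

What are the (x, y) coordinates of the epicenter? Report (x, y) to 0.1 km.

114.4 km east, 20.8 km north

Circle about each station: x² + y² = 116.28²; (x + 1.4)² + (y − 153.7)² = 176.27²; (x + 159.3)² + (y − 63.2)² = 276.96².
Subtracting pairs of circle equations eliminates x²+y² and gives linear equations (the radical axes):
-2.8 x + 307.4 y = 6075.58
-318.6 x + 126.4 y = -33815.07
Solving the 2×2 system: x ≈ 114.4, y ≈ 20.8 km.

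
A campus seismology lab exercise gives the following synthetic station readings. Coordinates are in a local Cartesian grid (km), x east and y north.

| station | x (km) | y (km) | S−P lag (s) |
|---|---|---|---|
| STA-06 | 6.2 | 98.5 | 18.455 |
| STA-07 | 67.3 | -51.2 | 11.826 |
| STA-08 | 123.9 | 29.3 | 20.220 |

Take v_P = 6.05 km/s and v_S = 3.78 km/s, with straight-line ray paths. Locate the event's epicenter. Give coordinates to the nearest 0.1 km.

(-48.5, -79.2)

Distance from S−P lag: d = Δt · v_P v_S / (v_P − v_S) = Δt · (6.05·3.78)/(6.05−3.78) ≈ 10.0744·Δt.
So d_STA-06 = 185.92, d_STA-07 = 119.14, d_STA-08 = 203.71 km.
Circle about each station: (x − 6.2)² + (y − 98.5)² = 185.92²; (x − 67.3)² + (y + 51.2)² = 119.14²; (x − 123.9)² + (y − 29.3)² = 203.71².
Subtracting pairs of circle equations eliminates x²+y² and gives linear equations (the radical axes):
122.2 x − 299.4 y = 17781.95
235.4 x − 138.4 y = -462.51
Solving the 2×2 system: x ≈ -48.5, y ≈ -79.2 km.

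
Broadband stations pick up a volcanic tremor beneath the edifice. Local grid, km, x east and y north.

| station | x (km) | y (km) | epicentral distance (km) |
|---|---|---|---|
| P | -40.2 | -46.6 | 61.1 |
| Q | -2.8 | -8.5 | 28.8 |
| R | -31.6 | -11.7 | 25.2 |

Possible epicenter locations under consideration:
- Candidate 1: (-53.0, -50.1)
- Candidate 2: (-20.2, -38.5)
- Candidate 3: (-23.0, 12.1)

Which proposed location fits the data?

Candidate 3

For each candidate, compare |candidate − station| to the reported distance:
Candidate 1: residuals P 47.8, Q 36.4, R 18.8 → max 47.8 km
Candidate 2: residuals P 39.5, Q 5.9, R 3.9 → max 39.5 km
Candidate 3: residuals P 0.1, Q 0.1, R 0.1 → max 0.1 km
Only Candidate 3 has all residuals ≈ 0.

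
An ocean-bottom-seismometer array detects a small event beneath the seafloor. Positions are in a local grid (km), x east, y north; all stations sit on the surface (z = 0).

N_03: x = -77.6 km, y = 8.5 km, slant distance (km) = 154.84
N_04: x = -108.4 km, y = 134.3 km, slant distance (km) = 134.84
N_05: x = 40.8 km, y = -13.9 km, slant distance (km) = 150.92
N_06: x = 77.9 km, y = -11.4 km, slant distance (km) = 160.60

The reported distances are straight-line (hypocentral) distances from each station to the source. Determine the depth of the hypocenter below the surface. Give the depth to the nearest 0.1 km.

Each station gives a sphere (x−x_i)² + (y−y_i)² + z² = d_i² (stations at z=0).
Subtracting the N_03 sphere from N_04 and N_05: z² cancels, leaving linear equations in x and y:
-61.6 x + 251.6 y = 29486.64
236.8 x − 44.8 y = -3037.58
Solving: x ≈ 9.799, y ≈ 119.596 km (keep extra digits for the depth step; rounded: 9.8, 119.6).
Then from the N_03 sphere: z² = 154.84² − (x + 77.6)² − (y − 8.5)² with x = 9.799, y = 119.596, so z ≈ 63.202 ≈ 63.2 km.

z ≈ 63.2 km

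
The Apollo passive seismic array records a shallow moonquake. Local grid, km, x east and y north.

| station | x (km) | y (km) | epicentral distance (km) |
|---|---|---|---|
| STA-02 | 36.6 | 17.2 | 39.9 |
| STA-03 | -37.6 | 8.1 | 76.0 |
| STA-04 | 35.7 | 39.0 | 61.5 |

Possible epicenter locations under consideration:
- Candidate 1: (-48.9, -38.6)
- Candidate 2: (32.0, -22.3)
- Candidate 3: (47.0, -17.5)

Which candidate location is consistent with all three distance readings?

For each candidate, compare |candidate − station| to the reported distance:
Candidate 1: residuals STA-02 62.2, STA-03 28.0, STA-04 53.3 → max 62.2 km
Candidate 2: residuals STA-02 0.1, STA-03 0.1, STA-04 0.1 → max 0.1 km
Candidate 3: residuals STA-02 3.7, STA-03 12.4, STA-04 3.9 → max 12.4 km
Only Candidate 2 has all residuals ≈ 0.

Candidate 2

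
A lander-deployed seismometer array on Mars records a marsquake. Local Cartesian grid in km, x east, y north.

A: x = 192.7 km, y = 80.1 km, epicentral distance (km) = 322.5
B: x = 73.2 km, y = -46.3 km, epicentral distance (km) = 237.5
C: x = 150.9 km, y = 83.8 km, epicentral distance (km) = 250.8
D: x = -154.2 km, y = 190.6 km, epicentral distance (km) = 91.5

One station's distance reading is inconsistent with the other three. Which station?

Solve using three stations at a time. Using B, C, D (subtract circle equations pairwise → linear system) gives (x, y) ≈ (-97.4, 118.9).
Distances from that point to each station vs reported:
  A: calculated 292.7 vs reported 322.5 → residual 29.8 km
  B: calculated 237.5 vs reported 237.5 → residual 0.0 km
  C: calculated 250.8 vs reported 250.8 → residual 0.0 km
  D: calculated 91.5 vs reported 91.5 → residual 0.0 km
B, C, D are mutually consistent (residuals ≈ 0); A is off by 29.8 km.

A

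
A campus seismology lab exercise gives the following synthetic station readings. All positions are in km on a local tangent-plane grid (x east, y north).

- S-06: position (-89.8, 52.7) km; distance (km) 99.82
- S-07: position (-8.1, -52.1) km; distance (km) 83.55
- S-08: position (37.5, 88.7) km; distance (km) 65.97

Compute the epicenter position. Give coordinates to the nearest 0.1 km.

Circle about each station: (x + 89.8)² + (y − 52.7)² = 99.82²; (x + 8.1)² + (y + 52.1)² = 83.55²; (x − 37.5)² + (y − 88.7)² = 65.97².
Subtracting the S-06 equation from the S-07 and S-08 equations removes the quadratic terms:
163.4 x − 209.6 y = -5077.88
254.6 x + 72.0 y = 4044.60
Solving the 2×2 system: x ≈ 7.4, y ≈ 30.0 km.

x ≈ 7.4 km, y ≈ 30.0 km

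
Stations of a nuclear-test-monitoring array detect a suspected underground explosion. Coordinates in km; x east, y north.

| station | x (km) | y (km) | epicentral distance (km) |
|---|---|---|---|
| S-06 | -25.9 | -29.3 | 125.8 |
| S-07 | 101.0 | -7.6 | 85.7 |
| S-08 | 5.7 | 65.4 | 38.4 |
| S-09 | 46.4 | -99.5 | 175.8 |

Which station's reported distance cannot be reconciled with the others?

S-07

Solve using three stations at a time. Using S-06, S-08, S-09 (subtract circle equations pairwise → linear system) gives (x, y) ≈ (42.5, 76.3).
Distances from that point to each station vs reported:
  S-06: calculated 125.8 vs reported 125.8 → residual 0.0 km
  S-07: calculated 102.2 vs reported 85.7 → residual 16.5 km
  S-08: calculated 38.4 vs reported 38.4 → residual 0.0 km
  S-09: calculated 175.8 vs reported 175.8 → residual 0.0 km
S-06, S-08, S-09 are mutually consistent (residuals ≈ 0); S-07 is off by 16.5 km.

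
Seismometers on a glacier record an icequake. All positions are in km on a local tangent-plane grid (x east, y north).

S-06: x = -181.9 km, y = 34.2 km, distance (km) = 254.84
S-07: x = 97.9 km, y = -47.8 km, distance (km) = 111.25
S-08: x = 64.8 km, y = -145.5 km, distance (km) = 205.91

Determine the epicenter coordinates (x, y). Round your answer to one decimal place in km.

Circle about each station: (x + 181.9)² + (y − 34.2)² = 254.84²; (x − 97.9)² + (y + 47.8)² = 111.25²; (x − 64.8)² + (y + 145.5)² = 205.91².
Subtracting the S-06 equation from the S-07 and S-08 equations removes the quadratic terms:
559.6 x − 164.0 y = 30178.86
493.4 x − 359.4 y = 13656.54
Solving the 2×2 system: x ≈ 71.6, y ≈ 60.3 km.

x ≈ 71.6 km, y ≈ 60.3 km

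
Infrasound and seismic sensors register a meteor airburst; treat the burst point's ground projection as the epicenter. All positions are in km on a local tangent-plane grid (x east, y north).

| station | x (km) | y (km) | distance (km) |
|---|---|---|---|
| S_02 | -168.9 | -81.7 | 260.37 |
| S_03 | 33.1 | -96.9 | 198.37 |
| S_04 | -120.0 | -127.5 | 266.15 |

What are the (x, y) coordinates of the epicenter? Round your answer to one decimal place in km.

Circle about each station: (x + 168.9)² + (y + 81.7)² = 260.37²; (x − 33.1)² + (y + 96.9)² = 198.37²; (x + 120.0)² + (y + 127.5)² = 266.15².
Subtracting the S_02 equation from the S_03 and S_04 equations removes the quadratic terms:
404.0 x − 30.4 y = 3725.00
97.8 x − 91.6 y = -7589.14
Solving the 2×2 system: x ≈ 16.8, y ≈ 100.8 km.

x ≈ 16.8 km, y ≈ 100.8 km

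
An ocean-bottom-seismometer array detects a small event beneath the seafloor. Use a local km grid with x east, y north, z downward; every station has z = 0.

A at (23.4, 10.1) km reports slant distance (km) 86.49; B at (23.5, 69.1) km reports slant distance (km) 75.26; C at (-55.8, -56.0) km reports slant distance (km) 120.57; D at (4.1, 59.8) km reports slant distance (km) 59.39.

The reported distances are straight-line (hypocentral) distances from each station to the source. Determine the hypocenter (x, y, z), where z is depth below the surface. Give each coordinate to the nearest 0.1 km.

Each station gives a sphere (x−x_i)² + (y−y_i)² + z² = d_i² (stations at z=0).
Subtracting the A sphere from B and C: z² cancels, leaving linear equations in x and y:
0.2 x + 118.0 y = 6493.94
-158.4 x − 132.2 y = -1456.53
Solving: x ≈ -36.787, y ≈ 55.096 km (keep extra digits for the depth step; rounded: -36.8, 55.1).
Then from the A sphere: z² = 86.49² − (x − 23.4)² − (y − 10.1)² with x = -36.787, y = 55.096, so z ≈ 42.818 ≈ 42.8 km.

(-36.8, 55.1, 42.8)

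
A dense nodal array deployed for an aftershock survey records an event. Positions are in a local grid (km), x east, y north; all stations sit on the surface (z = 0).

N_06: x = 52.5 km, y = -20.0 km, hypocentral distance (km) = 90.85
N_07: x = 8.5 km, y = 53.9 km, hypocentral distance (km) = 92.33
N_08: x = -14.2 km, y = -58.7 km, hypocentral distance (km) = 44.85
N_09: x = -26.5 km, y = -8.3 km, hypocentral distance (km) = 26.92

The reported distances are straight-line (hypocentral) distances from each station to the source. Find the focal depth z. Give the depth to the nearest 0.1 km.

depth ≈ 19.1 km

Each station gives a sphere (x−x_i)² + (y−y_i)² + z² = d_i² (stations at z=0).
Subtracting the N_06 sphere from N_07 and N_08: z² cancels, leaving linear equations in x and y:
-88.0 x + 147.8 y = -449.90
-133.4 x − 77.4 y = 6733.28
Solving: x ≈ -36.202, y ≈ -24.599 km (keep extra digits for the depth step; rounded: -36.2, -24.6).
Then from the N_06 sphere: z² = 90.85² − (x − 52.5)² − (y + 20.0)² with x = -36.202, y = -24.599, so z ≈ 19.093 ≈ 19.1 km.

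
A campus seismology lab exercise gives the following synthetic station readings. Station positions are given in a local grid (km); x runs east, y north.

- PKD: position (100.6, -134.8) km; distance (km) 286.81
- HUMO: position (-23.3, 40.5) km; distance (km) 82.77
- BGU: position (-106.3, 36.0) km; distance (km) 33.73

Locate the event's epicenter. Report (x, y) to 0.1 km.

Circle about each station: (x − 100.6)² + (y + 134.8)² = 286.81²; (x + 23.3)² + (y − 40.5)² = 82.77²; (x + 106.3)² + (y − 36.0)² = 33.73².
Subtracting the PKD equation from the HUMO and BGU equations removes the quadratic terms:
-247.8 x + 350.6 y = 49300.84
-413.8 x + 341.6 y = 65426.55
Solving the 2×2 system: x ≈ -100.9, y ≈ 69.3 km.
Check against PKD (with the unrounded x, y): √((x − 100.6)²+(y + 134.8)²) = 286.81 ≈ 286.81 km. ✓

(-100.9, 69.3)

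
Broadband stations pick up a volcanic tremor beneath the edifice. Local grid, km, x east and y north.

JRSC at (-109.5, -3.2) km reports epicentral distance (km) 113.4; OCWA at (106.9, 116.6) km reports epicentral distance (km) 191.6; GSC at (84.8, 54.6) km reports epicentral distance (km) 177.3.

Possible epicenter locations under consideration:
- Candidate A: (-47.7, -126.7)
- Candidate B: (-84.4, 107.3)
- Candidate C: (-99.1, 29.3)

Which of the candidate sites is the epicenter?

Candidate B

For each candidate, compare |candidate − station| to the reported distance:
Candidate A: residuals JRSC 24.7, OCWA 96.7, GSC 47.3 → max 96.7 km
Candidate B: residuals JRSC 0.1, OCWA 0.1, GSC 0.1 → max 0.1 km
Candidate C: residuals JRSC 79.3, OCWA 32.1, GSC 8.3 → max 79.3 km
Only Candidate B has all residuals ≈ 0.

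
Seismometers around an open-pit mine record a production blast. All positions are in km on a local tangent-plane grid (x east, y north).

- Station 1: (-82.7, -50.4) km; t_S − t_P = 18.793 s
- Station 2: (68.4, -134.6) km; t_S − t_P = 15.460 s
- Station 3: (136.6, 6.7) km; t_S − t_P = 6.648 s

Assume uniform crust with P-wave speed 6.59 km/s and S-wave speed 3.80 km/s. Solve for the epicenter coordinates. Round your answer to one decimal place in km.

Distance from S−P lag: d = Δt · v_P v_S / (v_P − v_S) = Δt · (6.59·3.80)/(6.59−3.80) ≈ 8.9756·Δt.
So d_Station 1 = 168.68, d_Station 2 = 138.76, d_Station 3 = 59.67 km.
Circle about each station: (x + 82.7)² + (y + 50.4)² = 168.68²; (x − 68.4)² + (y + 134.6)² = 138.76²; (x − 136.6)² + (y − 6.7)² = 59.67².
Subtracting the Station 1 equation from the Station 2 and Station 3 equations removes the quadratic terms:
302.2 x − 168.4 y = 22614.87
438.6 x + 114.2 y = 34217.43
Solving the 2×2 system: x ≈ 77.0, y ≈ 3.9 km.
Check against Station 1 (with the unrounded x, y): √((x + 82.7)²+(y + 50.4)²) = 168.68 ≈ 168.68 km. ✓

(77.0, 3.9)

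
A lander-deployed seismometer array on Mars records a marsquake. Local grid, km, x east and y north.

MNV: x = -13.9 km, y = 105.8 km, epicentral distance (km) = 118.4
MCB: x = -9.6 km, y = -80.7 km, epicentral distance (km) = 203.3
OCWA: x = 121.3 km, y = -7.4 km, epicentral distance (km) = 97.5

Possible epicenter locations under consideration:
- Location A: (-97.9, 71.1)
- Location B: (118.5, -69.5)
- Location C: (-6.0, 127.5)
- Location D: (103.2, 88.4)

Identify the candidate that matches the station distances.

For each candidate, compare |candidate − station| to the reported distance:
Location A: residuals MNV 27.5, MCB 27.7, OCWA 135.3 → max 135.3 km
Location B: residuals MNV 101.3, MCB 74.7, OCWA 35.3 → max 101.3 km
Location C: residuals MNV 95.3, MCB 4.9, OCWA 88.0 → max 95.3 km
Location D: residuals MNV 0.0, MCB 0.0, OCWA 0.0 → max 0.0 km
Only Location D has all residuals ≈ 0.

Location D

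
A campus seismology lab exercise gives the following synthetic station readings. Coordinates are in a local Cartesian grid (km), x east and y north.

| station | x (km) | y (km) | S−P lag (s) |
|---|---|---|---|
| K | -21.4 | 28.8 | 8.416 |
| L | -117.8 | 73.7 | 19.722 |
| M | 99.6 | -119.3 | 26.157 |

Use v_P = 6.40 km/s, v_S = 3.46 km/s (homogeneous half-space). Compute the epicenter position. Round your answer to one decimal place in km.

x ≈ 30.5 km, y ≈ 65.2 km

Distance from S−P lag: d = Δt · v_P v_S / (v_P − v_S) = Δt · (6.40·3.46)/(6.40−3.46) ≈ 7.5320·Δt.
So d_K = 63.39, d_L = 148.55, d_M = 197.01 km.
Circle about each station: (x + 21.4)² + (y − 28.8)² = 63.39²; (x + 117.8)² + (y − 73.7)² = 148.55²; (x − 99.6)² + (y + 119.3)² = 197.01².
Subtracting pairs of circle equations eliminates x²+y² and gives linear equations (the radical axes):
-192.8 x + 89.8 y = -27.68
242.0 x − 296.2 y = -11929.40
Solving the 2×2 system: x ≈ 30.5, y ≈ 65.2 km.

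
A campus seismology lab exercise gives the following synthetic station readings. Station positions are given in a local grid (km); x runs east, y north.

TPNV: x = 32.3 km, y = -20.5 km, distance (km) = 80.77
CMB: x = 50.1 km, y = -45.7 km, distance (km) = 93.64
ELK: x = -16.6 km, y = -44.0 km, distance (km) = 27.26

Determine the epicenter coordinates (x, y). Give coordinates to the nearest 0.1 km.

Circle about each station: (x − 32.3)² + (y + 20.5)² = 80.77²; (x − 50.1)² + (y + 45.7)² = 93.64²; (x + 16.6)² + (y + 44.0)² = 27.26².
Subtracting the TPNV equation from the CMB and ELK equations removes the quadratic terms:
35.6 x − 50.4 y = 890.30
-97.8 x − 47.0 y = 6528.71
Solving the 2×2 system: x ≈ -43.5, y ≈ -48.4 km.
Check against TPNV (with the unrounded x, y): √((x − 32.3)²+(y + 20.5)²) = 80.77 ≈ 80.77 km. ✓

(-43.5, -48.4)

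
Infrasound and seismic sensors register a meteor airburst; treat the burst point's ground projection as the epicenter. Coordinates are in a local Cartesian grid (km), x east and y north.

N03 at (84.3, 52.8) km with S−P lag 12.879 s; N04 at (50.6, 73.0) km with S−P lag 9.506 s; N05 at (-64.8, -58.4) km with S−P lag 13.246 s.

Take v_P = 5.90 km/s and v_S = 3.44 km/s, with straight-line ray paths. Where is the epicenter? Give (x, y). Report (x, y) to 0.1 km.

Distance from S−P lag: d = Δt · v_P v_S / (v_P − v_S) = Δt · (5.90·3.44)/(5.90−3.44) ≈ 8.2504·Δt.
So d_N03 = 106.26, d_N04 = 78.43, d_N05 = 109.28 km.
Circle about each station: (x − 84.3)² + (y − 52.8)² = 106.26²; (x − 50.6)² + (y − 73.0)² = 78.43²; (x + 64.8)² + (y + 58.4)² = 109.28².
Subtracting the N03 equation from the N04 and N05 equations removes the quadratic terms:
-67.4 x + 40.4 y = 3134.95
-298.2 x − 222.4 y = -2935.66
Solving the 2×2 system: x ≈ -21.4, y ≈ 41.9 km.

(-21.4, 41.9)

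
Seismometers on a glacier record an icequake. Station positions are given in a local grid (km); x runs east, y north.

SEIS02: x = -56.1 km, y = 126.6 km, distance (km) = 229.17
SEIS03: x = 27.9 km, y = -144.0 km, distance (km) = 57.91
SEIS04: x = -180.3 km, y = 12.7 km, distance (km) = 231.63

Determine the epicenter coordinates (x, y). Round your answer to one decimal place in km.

(29.2, -86.1)

Circle about each station: (x + 56.1)² + (y − 126.6)² = 229.17²; (x − 27.9)² + (y + 144.0)² = 57.91²; (x + 180.3)² + (y − 12.7)² = 231.63².
Subtracting the SEIS02 equation from the SEIS03 and SEIS04 equations removes the quadratic terms:
168.0 x − 541.2 y = 51504.96
-248.4 x − 227.8 y = 12361.04
Solving the 2×2 system: x ≈ 29.2, y ≈ -86.1 km.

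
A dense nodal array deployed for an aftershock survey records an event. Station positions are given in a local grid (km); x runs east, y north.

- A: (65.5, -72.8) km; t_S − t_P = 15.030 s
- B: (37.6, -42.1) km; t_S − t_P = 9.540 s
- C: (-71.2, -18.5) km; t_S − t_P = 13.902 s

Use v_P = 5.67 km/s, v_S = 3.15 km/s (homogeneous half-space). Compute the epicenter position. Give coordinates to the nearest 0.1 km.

18.3 km east, 22.7 km north

Distance from S−P lag: d = Δt · v_P v_S / (v_P − v_S) = Δt · (5.67·3.15)/(5.67−3.15) ≈ 7.0875·Δt.
So d_A = 106.53, d_B = 67.61, d_C = 98.53 km.
Circle about each station: (x − 65.5)² + (y + 72.8)² = 106.53²; (x − 37.6)² + (y + 42.1)² = 67.61²; (x + 71.2)² + (y + 18.5)² = 98.53².
Subtracting the A equation from the B and C equations removes the quadratic terms:
-55.8 x + 61.4 y = 373.61
-273.4 x + 108.6 y = -2537.92
Solving the 2×2 system: x ≈ 18.3, y ≈ 22.7 km.
Check against A (with the unrounded x, y): √((x − 65.5)²+(y + 72.8)²) = 106.55 ≈ 106.53 km. ✓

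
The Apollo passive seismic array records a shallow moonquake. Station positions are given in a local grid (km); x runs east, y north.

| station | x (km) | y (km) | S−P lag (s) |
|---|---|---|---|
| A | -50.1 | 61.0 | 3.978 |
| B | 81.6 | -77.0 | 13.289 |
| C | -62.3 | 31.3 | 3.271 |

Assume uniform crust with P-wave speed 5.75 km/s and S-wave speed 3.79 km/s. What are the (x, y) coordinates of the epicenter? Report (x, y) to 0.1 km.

Distance from S−P lag: d = Δt · v_P v_S / (v_P − v_S) = Δt · (5.75·3.79)/(5.75−3.79) ≈ 11.1186·Δt.
So d_A = 44.23, d_B = 147.76, d_C = 36.37 km.
Circle about each station: (x + 50.1)² + (y − 61.0)² = 44.23²; (x − 81.6)² + (y + 77.0)² = 147.76²; (x + 62.3)² + (y − 31.3)² = 36.37².
Subtracting pairs of circle equations eliminates x²+y² and gives linear equations (the radical axes):
263.4 x − 276.0 y = -13520.17
-24.4 x − 59.4 y = -736.51
Solving the 2×2 system: x ≈ -26.8, y ≈ 23.4 km.

(-26.8, 23.4)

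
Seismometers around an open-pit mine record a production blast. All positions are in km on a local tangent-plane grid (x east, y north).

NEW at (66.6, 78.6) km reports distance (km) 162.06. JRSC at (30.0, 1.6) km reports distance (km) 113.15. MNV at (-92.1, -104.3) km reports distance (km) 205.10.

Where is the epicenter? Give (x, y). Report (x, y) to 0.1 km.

Circle about each station: (x − 66.6)² + (y − 78.6)² = 162.06²; (x − 30.0)² + (y − 1.6)² = 113.15²; (x + 92.1)² + (y + 104.3)² = 205.10².
Subtracting the NEW equation from the JRSC and MNV equations removes the quadratic terms:
-73.2 x − 154.0 y = 3749.56
-317.4 x − 365.8 y = -7055.19
Solving the 2×2 system: x ≈ 111.2, y ≈ -77.2 km.
Check against NEW (with the unrounded x, y): √((x − 66.6)²+(y − 78.6)²) = 162.07 ≈ 162.06 km. ✓

(111.2, -77.2)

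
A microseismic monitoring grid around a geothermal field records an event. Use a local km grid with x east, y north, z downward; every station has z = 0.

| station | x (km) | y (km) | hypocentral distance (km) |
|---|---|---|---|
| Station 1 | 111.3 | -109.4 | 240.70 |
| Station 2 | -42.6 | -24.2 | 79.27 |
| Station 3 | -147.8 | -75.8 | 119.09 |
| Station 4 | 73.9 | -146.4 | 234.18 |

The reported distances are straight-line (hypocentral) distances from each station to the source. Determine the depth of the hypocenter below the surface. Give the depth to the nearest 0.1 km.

Each station gives a sphere (x−x_i)² + (y−y_i)² + z² = d_i² (stations at z=0).
Subtracting the Station 1 sphere from Station 2 and Station 3: z² cancels, leaving linear equations in x and y:
-307.8 x + 170.4 y = 29697.11
-518.2 x + 67.2 y = 46988.49
Solving: x ≈ -88.900, y ≈ 13.695 km (keep extra digits for the depth step; rounded: -88.9, 13.7).
Then from the Station 1 sphere: z² = 240.70² − (x − 111.3)² − (y + 109.4)² with x = -88.900, y = 13.695, so z ≈ 52.001 ≈ 52.0 km.

depth ≈ 52.0 km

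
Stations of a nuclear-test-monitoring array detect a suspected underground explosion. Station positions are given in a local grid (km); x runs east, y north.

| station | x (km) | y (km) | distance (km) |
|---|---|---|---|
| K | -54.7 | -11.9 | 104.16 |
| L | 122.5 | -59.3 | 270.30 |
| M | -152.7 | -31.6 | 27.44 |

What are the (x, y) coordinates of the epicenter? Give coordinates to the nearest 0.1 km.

Circle about each station: (x + 54.7)² + (y + 11.9)² = 104.16²; (x − 122.5)² + (y + 59.3)² = 270.30²; (x + 152.7)² + (y + 31.6)² = 27.44².
Subtracting the K equation from the L and M equations removes the quadratic terms:
354.4 x − 94.8 y = -46823.74
-196.0 x − 39.4 y = 31278.50
Solving the 2×2 system: x ≈ -147.8, y ≈ -58.6 km.

x ≈ -147.8 km, y ≈ -58.6 km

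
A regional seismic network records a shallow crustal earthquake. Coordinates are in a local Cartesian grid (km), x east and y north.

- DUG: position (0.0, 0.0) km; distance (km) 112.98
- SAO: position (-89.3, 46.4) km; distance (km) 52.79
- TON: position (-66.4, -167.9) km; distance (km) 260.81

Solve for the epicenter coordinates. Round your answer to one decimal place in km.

Circle about each station: x² + y² = 112.98²; (x + 89.3)² + (y − 46.4)² = 52.79²; (x + 66.4)² + (y + 167.9)² = 260.81².
Subtracting pairs of circle equations eliminates x²+y² and gives linear equations (the radical axes):
-178.6 x + 92.8 y = 20105.15
-132.8 x − 335.8 y = -22658.01
Solving the 2×2 system: x ≈ -64.3, y ≈ 92.9 km.

-64.3 km east, 92.9 km north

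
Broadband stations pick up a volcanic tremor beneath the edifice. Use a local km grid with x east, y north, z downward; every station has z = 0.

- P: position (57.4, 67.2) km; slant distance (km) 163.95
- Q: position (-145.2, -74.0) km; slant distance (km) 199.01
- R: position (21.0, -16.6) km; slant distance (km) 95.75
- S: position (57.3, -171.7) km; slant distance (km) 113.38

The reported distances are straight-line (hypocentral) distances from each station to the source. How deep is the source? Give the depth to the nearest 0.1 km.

Each station gives a sphere (x−x_i)² + (y−y_i)² + z² = d_i² (stations at z=0).
Subtracting the P sphere from Q and R: z² cancels, leaving linear equations in x and y:
-405.2 x − 282.4 y = 6023.06
-72.8 x − 167.6 y = 10617.50
Solving: x ≈ 42.002, y ≈ -81.595 km (keep extra digits for the depth step; rounded: 42.0, -81.6).
Then from the P sphere: z² = 163.95² − (x − 57.4)² − (y − 67.2)² with x = 42.002, y = -81.595, so z ≈ 67.101 ≈ 67.1 km.

67.1 km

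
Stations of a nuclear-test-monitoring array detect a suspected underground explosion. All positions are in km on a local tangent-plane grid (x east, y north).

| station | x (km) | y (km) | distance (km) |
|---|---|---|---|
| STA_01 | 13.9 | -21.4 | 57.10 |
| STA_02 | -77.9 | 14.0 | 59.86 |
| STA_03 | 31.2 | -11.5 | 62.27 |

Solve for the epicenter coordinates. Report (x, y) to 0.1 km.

Circle about each station: (x − 13.9)² + (y + 21.4)² = 57.10²; (x + 77.9)² + (y − 14.0)² = 59.86²; (x − 31.2)² + (y + 11.5)² = 62.27².
Subtracting the STA_01 equation from the STA_02 and STA_03 equations removes the quadratic terms:
-183.6 x + 70.8 y = 5290.43
34.6 x + 19.8 y = -162.62
Solving the 2×2 system: x ≈ -19.1, y ≈ 25.2 km.

x ≈ -19.1 km, y ≈ 25.2 km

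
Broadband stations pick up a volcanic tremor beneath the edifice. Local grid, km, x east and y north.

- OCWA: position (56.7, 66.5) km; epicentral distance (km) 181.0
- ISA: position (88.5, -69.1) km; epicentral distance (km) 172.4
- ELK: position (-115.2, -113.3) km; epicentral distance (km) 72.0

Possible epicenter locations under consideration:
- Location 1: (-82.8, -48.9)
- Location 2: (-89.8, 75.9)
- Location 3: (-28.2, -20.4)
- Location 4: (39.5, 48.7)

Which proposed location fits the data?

Location 1

For each candidate, compare |candidate − station| to the reported distance:
Location 1: residuals OCWA 0.0, ISA 0.1, ELK 0.1 → max 0.1 km
Location 2: residuals OCWA 34.2, ISA 57.4, ELK 118.9 → max 118.9 km
Location 3: residuals OCWA 59.5, ISA 45.9, ELK 55.3 → max 59.5 km
Location 4: residuals OCWA 156.2, ISA 44.8, ELK 152.0 → max 156.2 km
Only Location 1 has all residuals ≈ 0.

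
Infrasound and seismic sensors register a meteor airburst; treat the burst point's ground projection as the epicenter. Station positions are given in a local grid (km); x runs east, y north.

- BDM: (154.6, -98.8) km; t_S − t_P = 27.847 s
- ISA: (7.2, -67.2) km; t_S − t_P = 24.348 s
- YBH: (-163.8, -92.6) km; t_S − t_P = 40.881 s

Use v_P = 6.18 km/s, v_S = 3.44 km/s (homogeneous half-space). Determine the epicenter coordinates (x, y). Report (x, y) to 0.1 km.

(84.0, 105.4)

Distance from S−P lag: d = Δt · v_P v_S / (v_P − v_S) = Δt · (6.18·3.44)/(6.18−3.44) ≈ 7.7588·Δt.
So d_BDM = 216.06, d_ISA = 188.91, d_YBH = 317.19 km.
Circle about each station: (x − 154.6)² + (y + 98.8)² = 216.06²; (x − 7.2)² + (y + 67.2)² = 188.91²; (x + 163.8)² + (y + 92.6)² = 317.19².
Subtracting the BDM equation from the ISA and YBH equations removes the quadratic terms:
-294.8 x + 63.2 y = -18099.98
-636.8 x + 12.4 y = -52184.97
Solving the 2×2 system: x ≈ 84.0, y ≈ 105.4 km.
Check against BDM (with the unrounded x, y): √((x − 154.6)²+(y + 98.8)²) = 216.10 ≈ 216.06 km. ✓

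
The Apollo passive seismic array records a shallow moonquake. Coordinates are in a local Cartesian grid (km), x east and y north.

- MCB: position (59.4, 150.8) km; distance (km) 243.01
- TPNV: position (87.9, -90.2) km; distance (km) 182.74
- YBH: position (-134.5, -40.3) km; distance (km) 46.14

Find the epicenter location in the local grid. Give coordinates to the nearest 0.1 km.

Circle about each station: (x − 59.4)² + (y − 150.8)² = 243.01²; (x − 87.9)² + (y + 90.2)² = 182.74²; (x + 134.5)² + (y + 40.3)² = 46.14².
Subtracting pairs of circle equations eliminates x²+y² and gives linear equations (the radical axes):
57.0 x − 482.0 y = 15253.40
-387.8 x − 382.2 y = 50370.30
Solving the 2×2 system: x ≈ -88.4, y ≈ -42.1 km.

-88.4 km east, -42.1 km north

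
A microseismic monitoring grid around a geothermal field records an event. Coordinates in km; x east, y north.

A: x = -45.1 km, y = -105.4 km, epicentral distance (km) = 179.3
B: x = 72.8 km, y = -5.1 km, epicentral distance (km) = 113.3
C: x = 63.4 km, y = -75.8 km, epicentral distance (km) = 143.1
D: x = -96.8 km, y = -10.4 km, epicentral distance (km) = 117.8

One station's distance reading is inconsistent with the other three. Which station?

Solve using three stations at a time. Using A, B, D (subtract circle equations pairwise → linear system) gives (x, y) ≈ (-11.4, 70.7).
Distances from that point to each station vs reported:
  A: calculated 179.3 vs reported 179.3 → residual 0.0 km
  B: calculated 113.3 vs reported 113.3 → residual 0.0 km
  C: calculated 164.5 vs reported 143.1 → residual 21.4 km
  D: calculated 117.8 vs reported 117.8 → residual 0.0 km
A, B, D are mutually consistent (residuals ≈ 0); C is off by 21.4 km.

C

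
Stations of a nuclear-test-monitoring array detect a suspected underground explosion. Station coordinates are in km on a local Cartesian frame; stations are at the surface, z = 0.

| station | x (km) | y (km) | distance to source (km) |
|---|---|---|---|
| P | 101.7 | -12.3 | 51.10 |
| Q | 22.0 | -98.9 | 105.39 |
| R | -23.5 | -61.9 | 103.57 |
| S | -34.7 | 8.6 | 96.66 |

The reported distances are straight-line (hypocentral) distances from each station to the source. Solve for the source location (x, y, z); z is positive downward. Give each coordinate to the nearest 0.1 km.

Each station gives a sphere (x−x_i)² + (y−y_i)² + z² = d_i² (stations at z=0).
Subtracting the P sphere from Q and R: z² cancels, leaving linear equations in x and y:
-159.4 x − 173.2 y = -8724.81
-250.4 x − 99.2 y = -14225.85
Solving: x ≈ 58.004, y ≈ -3.009 km (keep extra digits for the depth step; rounded: 58.0, -3.0).
Then from the P sphere: z² = 51.10² − (x − 101.7)² − (y + 12.3)² with x = 58.004, y = -3.009, so z ≈ 24.810 ≈ 24.8 km.

x ≈ 58.0 km, y ≈ -3.0 km, depth ≈ 24.8 km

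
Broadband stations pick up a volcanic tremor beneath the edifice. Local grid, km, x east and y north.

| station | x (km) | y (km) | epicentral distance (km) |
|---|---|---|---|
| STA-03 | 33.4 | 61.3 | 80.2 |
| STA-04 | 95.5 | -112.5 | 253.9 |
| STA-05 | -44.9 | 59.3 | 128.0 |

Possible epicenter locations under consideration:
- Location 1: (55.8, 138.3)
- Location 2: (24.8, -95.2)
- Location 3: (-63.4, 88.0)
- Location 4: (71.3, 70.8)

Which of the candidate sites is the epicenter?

Location 1

For each candidate, compare |candidate − station| to the reported distance:
Location 1: residuals STA-03 0.0, STA-04 0.0, STA-05 0.0 → max 0.0 km
Location 2: residuals STA-03 76.5, STA-04 181.1, STA-05 41.5 → max 181.1 km
Location 3: residuals STA-03 20.2, STA-04 1.9, STA-05 93.9 → max 93.9 km
Location 4: residuals STA-03 41.1, STA-04 69.0, STA-05 11.2 → max 69.0 km
Only Location 1 has all residuals ≈ 0.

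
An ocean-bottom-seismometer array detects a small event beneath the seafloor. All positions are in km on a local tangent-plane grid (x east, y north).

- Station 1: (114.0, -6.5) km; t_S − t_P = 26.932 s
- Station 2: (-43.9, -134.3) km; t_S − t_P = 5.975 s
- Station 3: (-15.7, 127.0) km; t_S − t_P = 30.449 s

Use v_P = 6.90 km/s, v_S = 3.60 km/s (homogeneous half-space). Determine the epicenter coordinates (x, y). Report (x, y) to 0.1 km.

x ≈ -67.8 km, y ≈ -96.2 km

Distance from S−P lag: d = Δt · v_P v_S / (v_P − v_S) = Δt · (6.90·3.60)/(6.90−3.60) ≈ 7.5273·Δt.
So d_Station 1 = 202.72, d_Station 2 = 44.98, d_Station 3 = 229.20 km.
Circle about each station: (x − 114.0)² + (y + 6.5)² = 202.72²; (x + 43.9)² + (y + 134.3)² = 44.98²; (x + 15.7)² + (y − 127.0)² = 229.20².
Subtracting the Station 1 equation from the Station 2 and Station 3 equations removes the quadratic terms:
-315.8 x − 255.6 y = 45997.65
-259.4 x + 267.0 y = -8100.00
Solving the 2×2 system: x ≈ -67.8, y ≈ -96.2 km.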